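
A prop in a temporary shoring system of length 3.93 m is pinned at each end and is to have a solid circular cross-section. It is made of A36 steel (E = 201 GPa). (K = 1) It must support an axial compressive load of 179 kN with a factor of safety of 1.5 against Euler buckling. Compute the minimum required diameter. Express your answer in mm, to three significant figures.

d ≈ 80.8 mm

Required P_cr = n·P = 1.5 × 179 = 268.5 kN
L_e = K·L = 1 × 3.93 = 3.930 m
Required I = P_cr·L_e²/(π²E) = 2.685×10^5 × 3.930² / (π² × 2.01×10^11) = 2.090×10^-6 m⁴
I_req = 2.090×10^6 mm⁴
Solid circle: I = πd⁴/64  ⇒  d = (64I/π)^(1/4) = (64×2.090×10^6/π)^(1/4) = 80.8 mm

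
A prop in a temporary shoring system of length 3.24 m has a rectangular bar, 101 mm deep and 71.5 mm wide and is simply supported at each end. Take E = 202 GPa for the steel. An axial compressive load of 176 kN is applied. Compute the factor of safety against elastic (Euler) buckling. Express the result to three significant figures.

n ≈ 3.32

Buckling occurs about the weak axis: I_min = h·b³/12 with b = 71.5 mm (the shorter side).
I_min = 101×71.5³/12 = 3.077×10^6 mm⁴
I = 3.077×10^6 mm⁴ = 3.077×10^-6 m⁴
Effective length L_e = K·L = 1 × 3.24 = 3.240 m
P_cr = π²EI / L_e² = π² × 202×10⁹ × 3.077×10^-6 / 3.240² = 5.843×10^5 N
Factor of safety n = P_cr / P = 584.28 / 176 = 3.32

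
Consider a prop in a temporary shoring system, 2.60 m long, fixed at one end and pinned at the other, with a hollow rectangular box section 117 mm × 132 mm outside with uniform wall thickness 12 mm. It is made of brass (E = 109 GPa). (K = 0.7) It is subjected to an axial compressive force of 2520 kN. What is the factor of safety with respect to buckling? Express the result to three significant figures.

n ≈ 1.34

Inner dimensions: h_i = 132 − 2×12 = 108.0 mm, b_i = 117 − 2×12 = 93.00 mm
Weak-axis I_min = (h_o·b_o³ − h_i·b_i³)/12 with b_o = 117, b_i = 93.00 mm (shorter outer/inner sides).
I_min = (132×117³ − 108.0×93.00³)/12 = 1.038×10^7 mm⁴
I = 1.038×10^7 mm⁴ = 1.038×10^-5 m⁴
Effective length L_e = K·L = 0.7 × 2.60 = 1.820 m
P_cr = π²EI / L_e² = π² × 109×10⁹ × 1.038×10^-5 / 1.820² = 3.371×10^6 N
Factor of safety n = P_cr / P = 3370.7 / 2520 = 1.34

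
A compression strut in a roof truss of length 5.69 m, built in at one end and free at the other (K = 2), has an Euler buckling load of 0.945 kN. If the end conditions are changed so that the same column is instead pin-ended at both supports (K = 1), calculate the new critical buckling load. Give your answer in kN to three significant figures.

P_cr ≈ 3.78 kN

P_cr ∝ 1/K², so P_cr,new = P_cr,old × (K_old/K_new)² = 0.945 × (2/1)²
= 0.945 × 4.000 = 3.78 kN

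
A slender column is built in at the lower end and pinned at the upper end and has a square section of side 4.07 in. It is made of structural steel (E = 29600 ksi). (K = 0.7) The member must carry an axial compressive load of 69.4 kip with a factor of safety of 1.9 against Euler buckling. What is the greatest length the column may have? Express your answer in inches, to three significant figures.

L_max ≈ 322 in

I = a⁴/12 = 4.07⁴/12 = 22.87 in⁴
Required critical load P_cr = n·P = 1.9 × 69.4 = 131.9 kip = 1.319×10^5 lb
From P_cr = π²EI/(K·L)²:  L = (1/K)·√(π²EI/P_cr) = (1/0.7)·√(π²×2.96×10^7×22.87/1.319×10^5)
L = 322 in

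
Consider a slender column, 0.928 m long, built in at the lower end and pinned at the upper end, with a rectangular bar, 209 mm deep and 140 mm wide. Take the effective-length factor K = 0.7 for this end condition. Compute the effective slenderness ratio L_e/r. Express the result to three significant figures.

λ ≈ 16.1

For a rectangle r_min = b/√12 = 140/√12 = 40.41 mm
L_e = K·L = 0.7 × 0.928 m = 0.6496 m = 649.60 mm
λ = L_e / r_min = 649.60 / 40.41 = 16.1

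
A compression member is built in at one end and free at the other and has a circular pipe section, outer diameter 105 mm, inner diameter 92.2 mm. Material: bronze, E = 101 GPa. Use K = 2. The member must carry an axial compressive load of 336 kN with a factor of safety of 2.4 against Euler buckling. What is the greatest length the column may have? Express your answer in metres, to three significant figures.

d_o = 105 mm, d_i = 92.2 mm
I = π(d_o⁴ − d_i⁴)/64 = π(105⁴ − 92.20⁴)/64 = 2.419×10^6 mm⁴
I = 2.419×10^-6 m⁴
Required critical load P_cr = n·P = 2.4 × 336 = 806.4 kN = 8.064×10^5 N
From P_cr = π²EI/(K·L)²:  L = (1/K)·√(π²EI/P_cr) = (1/2)·√(π²×1.01×10^11×2.419×10^-6/8.064×10^5)
L = 0.865 m

L_max ≈ 0.865 m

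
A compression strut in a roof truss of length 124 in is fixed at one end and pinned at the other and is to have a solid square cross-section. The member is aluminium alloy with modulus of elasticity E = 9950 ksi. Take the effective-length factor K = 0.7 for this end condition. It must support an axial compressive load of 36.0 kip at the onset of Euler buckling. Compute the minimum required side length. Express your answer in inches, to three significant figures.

a ≈ 2.40 in

L_e = K·L = 0.7 × 124 = 86.80 in
Required I = P_cr·L_e²/(π²E) = 3.600×10^4 × 86.80² / (π² × 9.95×10^6) = 2.762 in⁴
Solid square: I = a⁴/12  ⇒  a = (12I)^(1/4) = (12×2.762)^(1/4) = 2.40 in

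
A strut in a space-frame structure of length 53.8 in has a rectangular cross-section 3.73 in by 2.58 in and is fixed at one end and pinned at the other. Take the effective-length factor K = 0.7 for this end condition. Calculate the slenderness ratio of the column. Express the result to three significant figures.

λ ≈ 50.6

For a rectangle r_min = b/√12 = 2.58/√12 = 0.7448 in
L_e = K·L = 0.7 × 53.8 = 37.66 in
λ = L_e / r_min = 37.660 / 0.7448 = 50.6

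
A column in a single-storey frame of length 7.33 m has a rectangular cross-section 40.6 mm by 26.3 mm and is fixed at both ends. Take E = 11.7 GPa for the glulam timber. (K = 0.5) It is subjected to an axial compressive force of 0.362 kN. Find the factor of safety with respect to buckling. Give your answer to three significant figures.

Buckling occurs about the weak axis: I_min = h·b³/12 with b = 26.3 mm (the shorter side).
I_min = 40.6×26.3³/12 = 6.155×10^4 mm⁴
I = 6.155×10^4 mm⁴ = 6.155×10^-8 m⁴
Effective length L_e = K·L = 0.5 × 7.33 = 3.665 m
P_cr = π²EI / L_e² = π² × 11.7×10⁹ × 6.155×10^-8 / 3.665² = 529.1 N
Factor of safety n = P_cr / P = 0.52911 / 0.362 = 1.46

n ≈ 1.46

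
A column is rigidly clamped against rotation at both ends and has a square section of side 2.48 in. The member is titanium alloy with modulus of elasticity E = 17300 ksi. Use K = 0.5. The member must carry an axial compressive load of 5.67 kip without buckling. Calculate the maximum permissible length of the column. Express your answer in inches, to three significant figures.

L_max ≈ 616 in

I = a⁴/12 = 2.48⁴/12 = 3.152 in⁴
At the buckling limit P_cr = P = 5.670×10^3 lb
From P_cr = π²EI/(K·L)²:  L = (1/K)·√(π²EI/P_cr) = (1/0.5)·√(π²×1.73×10^7×3.152/5.670×10^3)
L = 616 in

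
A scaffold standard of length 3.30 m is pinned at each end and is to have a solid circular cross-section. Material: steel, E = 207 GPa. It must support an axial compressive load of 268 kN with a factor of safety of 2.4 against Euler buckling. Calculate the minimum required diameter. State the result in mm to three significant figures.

d ≈ 91.4 mm

Required P_cr = n·P = 2.4 × 268 = 643.2 kN
L_e = K·L = 1 × 3.30 = 3.300 m
Required I = P_cr·L_e²/(π²E) = 6.432×10^5 × 3.300² / (π² × 2.07×10^11) = 3.428×10^-6 m⁴
I_req = 3.428×10^6 mm⁴
Solid circle: I = πd⁴/64  ⇒  d = (64I/π)^(1/4) = (64×3.428×10^6/π)^(1/4) = 91.4 mm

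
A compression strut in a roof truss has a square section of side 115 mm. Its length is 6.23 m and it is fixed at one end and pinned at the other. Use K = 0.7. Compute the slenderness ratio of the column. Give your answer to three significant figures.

For a square r = a/√12 = 115/√12 = 33.20 mm
L_e = K·L = 0.7 × 6.23 m = 4.361 m = 4361.0 mm
λ = L_e / r_min = 4361.0 / 33.20 = 131

λ ≈ 131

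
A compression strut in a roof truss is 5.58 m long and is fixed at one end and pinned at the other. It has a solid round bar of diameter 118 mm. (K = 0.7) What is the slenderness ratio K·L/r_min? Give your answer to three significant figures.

λ ≈ 132

For a solid circle r = d/4 = 118/4 = 29.50 mm
L_e = K·L = 0.7 × 5.58 m = 3.906 m = 3906.0 mm
λ = L_e / r_min = 3906.0 / 29.50 = 132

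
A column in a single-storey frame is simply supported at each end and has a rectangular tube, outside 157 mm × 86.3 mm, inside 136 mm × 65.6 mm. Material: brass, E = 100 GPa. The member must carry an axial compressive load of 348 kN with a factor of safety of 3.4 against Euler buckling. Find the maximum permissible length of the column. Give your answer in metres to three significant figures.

L_max ≈ 2.08 m

Weak-axis I_min = (h_o·b_o³ − h_i·b_i³)/12 with b_o = 86.3, b_i = 65.60 mm (shorter outer/inner sides).
I_min = (157×86.3³ − 136.0×65.60³)/12 = 5.210×10^6 mm⁴
I = 5.210×10^-6 m⁴
Required critical load P_cr = n·P = 3.4 × 348 = 1183 kN = 1.183×10^6 N
From P_cr = π²EI/(K·L)²:  L = (1/K)·√(π²EI/P_cr) = (1/1)·√(π²×1.00×10^11×5.210×10^-6/1.183×10^6)
L = 2.08 m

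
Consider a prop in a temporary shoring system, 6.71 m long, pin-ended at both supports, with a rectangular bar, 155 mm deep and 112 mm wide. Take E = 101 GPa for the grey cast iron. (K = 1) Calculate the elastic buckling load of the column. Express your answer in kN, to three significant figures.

Buckling occurs about the weak axis: I_min = h·b³/12 with b = 112 mm (the shorter side).
I_min = 155×112³/12 = 1.815×10^7 mm⁴
I = 1.815×10^7 mm⁴ = 1.815×10^-5 m⁴
Effective length L_e = K·L = 1 × 6.71 = 6.710 m
P_cr = π²EI / L_e² = π² × 101×10⁹ × 1.815×10^-5 / 6.710² = 4.018×10^5 N

P_cr ≈ 402 kN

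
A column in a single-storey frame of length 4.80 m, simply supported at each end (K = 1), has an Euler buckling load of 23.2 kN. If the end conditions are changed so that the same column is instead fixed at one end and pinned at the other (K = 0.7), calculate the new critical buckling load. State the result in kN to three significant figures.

P_cr ≈ 47.3 kN

P_cr ∝ 1/K², so P_cr,new = P_cr,old × (K_old/K_new)² = 23.2 × (1/0.7)²
= 23.2 × 2.041 = 47.3 kN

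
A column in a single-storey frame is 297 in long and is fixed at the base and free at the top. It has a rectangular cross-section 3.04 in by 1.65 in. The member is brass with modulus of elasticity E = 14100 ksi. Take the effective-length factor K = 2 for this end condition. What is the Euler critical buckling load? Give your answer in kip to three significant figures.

P_cr ≈ 0.449 kip

Buckling occurs about the weak axis: I_min = h·b³/12 with b = 1.65 in (the shorter side).
I_min = 3.04×1.65³/12 = 1.138 in⁴
Effective length L_e = K·L = 2 × 297 = 594.0 in
P_cr = π²EI / L_e² = π² × 14100×10³ × 1.138 / 594.0² = 448.8 lb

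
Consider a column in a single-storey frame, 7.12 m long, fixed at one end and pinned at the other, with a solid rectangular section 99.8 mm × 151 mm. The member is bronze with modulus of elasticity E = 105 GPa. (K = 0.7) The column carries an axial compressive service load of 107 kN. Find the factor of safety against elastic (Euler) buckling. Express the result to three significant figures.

n ≈ 4.88

Buckling occurs about the weak axis: I_min = h·b³/12 with b = 99.8 mm (the shorter side).
I_min = 151×99.8³/12 = 1.251×10^7 mm⁴
I = 1.251×10^7 mm⁴ = 1.251×10^-5 m⁴
Effective length L_e = K·L = 0.7 × 7.12 = 4.984 m
P_cr = π²EI / L_e² = π² × 105×10⁹ × 1.251×10^-5 / 4.984² = 5.218×10^5 N
Factor of safety n = P_cr / P = 521.82 / 107 = 4.88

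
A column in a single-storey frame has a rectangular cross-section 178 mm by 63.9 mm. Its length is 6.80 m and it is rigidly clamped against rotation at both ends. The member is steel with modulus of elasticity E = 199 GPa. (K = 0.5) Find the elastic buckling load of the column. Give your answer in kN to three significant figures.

P_cr ≈ 658 kN

Buckling occurs about the weak axis: I_min = h·b³/12 with b = 63.9 mm (the shorter side).
I_min = 178×63.9³/12 = 3.870×10^6 mm⁴
I = 3.870×10^6 mm⁴ = 3.870×10^-6 m⁴
Effective length L_e = K·L = 0.5 × 6.80 = 3.400 m
P_cr = π²EI / L_e² = π² × 199×10⁹ × 3.870×10^-6 / 3.400² = 6.576×10^5 N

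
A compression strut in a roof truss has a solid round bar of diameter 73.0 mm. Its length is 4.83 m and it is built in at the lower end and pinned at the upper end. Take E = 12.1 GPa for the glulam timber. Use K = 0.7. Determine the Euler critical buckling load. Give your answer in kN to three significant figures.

I = πd⁴/64 = π×73.0⁴/64 = 1.394×10^6 mm⁴
I = 1.394×10^6 mm⁴ = 1.394×10^-6 m⁴
Effective length L_e = K·L = 0.7 × 4.83 = 3.381 m
P_cr = π²EI / L_e² = π² × 12.1×10⁹ × 1.394×10^-6 / 3.381² = 1.456×10^4 N

P_cr ≈ 14.6 kN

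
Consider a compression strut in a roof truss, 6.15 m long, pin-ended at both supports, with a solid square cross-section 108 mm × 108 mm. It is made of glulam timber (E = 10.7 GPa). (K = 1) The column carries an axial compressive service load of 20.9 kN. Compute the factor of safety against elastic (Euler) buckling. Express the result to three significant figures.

I = a⁴/12 = 108⁴/12 = 1.134×10^7 mm⁴
I = 1.134×10^7 mm⁴ = 1.134×10^-5 m⁴
Effective length L_e = K·L = 1 × 6.15 = 6.150 m
P_cr = π²EI / L_e² = π² × 10.7×10⁹ × 1.134×10^-5 / 6.150² = 3.166×10^4 N
Factor of safety n = P_cr / P = 31.655 / 20.9 = 1.51

n ≈ 1.51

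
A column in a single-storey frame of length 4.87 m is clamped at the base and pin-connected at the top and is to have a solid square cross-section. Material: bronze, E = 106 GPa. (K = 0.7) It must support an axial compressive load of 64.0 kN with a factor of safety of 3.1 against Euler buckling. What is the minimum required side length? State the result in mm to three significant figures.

a ≈ 71.7 mm

Required P_cr = n·P = 3.1 × 64.0 = 198.4 kN
L_e = K·L = 0.7 × 4.87 = 3.409 m
Required I = P_cr·L_e²/(π²E) = 1.984×10^5 × 3.409² / (π² × 1.06×10^11) = 2.204×10^-6 m⁴
I_req = 2.204×10^6 mm⁴
Solid square: I = a⁴/12  ⇒  a = (12I)^(1/4) = (12×2.204×10^6)^(1/4) = 71.7 mm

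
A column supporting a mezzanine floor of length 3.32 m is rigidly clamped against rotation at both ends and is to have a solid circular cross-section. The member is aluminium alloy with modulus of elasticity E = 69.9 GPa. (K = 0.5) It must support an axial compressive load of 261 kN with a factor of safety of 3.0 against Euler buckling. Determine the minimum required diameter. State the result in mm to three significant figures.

d ≈ 89.3 mm

Required P_cr = n·P = 3.0 × 261 = 783.0 kN
L_e = K·L = 0.5 × 3.32 = 1.660 m
Required I = P_cr·L_e²/(π²E) = 7.830×10^5 × 1.660² / (π² × 6.99×10^10) = 3.128×10^-6 m⁴
I_req = 3.128×10^6 mm⁴
Solid circle: I = πd⁴/64  ⇒  d = (64I/π)^(1/4) = (64×3.128×10^6/π)^(1/4) = 89.3 mm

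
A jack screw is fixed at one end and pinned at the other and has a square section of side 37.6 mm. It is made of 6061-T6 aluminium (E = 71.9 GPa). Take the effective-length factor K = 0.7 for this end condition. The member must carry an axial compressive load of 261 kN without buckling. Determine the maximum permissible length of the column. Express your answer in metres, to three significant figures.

I = a⁴/12 = 37.6⁴/12 = 1.666×10^5 mm⁴
I = 1.666×10^-7 m⁴
At the buckling limit P_cr = P = 2.610×10^5 N
From P_cr = π²EI/(K·L)²:  L = (1/K)·√(π²EI/P_cr) = (1/0.7)·√(π²×7.19×10^10×1.666×10^-7/2.610×10^5)
L = 0.961 m

L_max ≈ 0.961 m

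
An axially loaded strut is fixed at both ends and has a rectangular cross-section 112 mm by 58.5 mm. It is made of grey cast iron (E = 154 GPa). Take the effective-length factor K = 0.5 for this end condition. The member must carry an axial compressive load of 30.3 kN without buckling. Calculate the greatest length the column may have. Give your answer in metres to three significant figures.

Buckling occurs about the weak axis: I_min = h·b³/12 with b = 58.5 mm (the shorter side).
I_min = 112×58.5³/12 = 1.869×10^6 mm⁴
I = 1.869×10^-6 m⁴
At the buckling limit P_cr = P = 3.030×10^4 N
From P_cr = π²EI/(K·L)²:  L = (1/K)·√(π²EI/P_cr) = (1/0.5)·√(π²×1.54×10^11×1.869×10^-6/3.030×10^4)
L = 19.4 m

L_max ≈ 19.4 m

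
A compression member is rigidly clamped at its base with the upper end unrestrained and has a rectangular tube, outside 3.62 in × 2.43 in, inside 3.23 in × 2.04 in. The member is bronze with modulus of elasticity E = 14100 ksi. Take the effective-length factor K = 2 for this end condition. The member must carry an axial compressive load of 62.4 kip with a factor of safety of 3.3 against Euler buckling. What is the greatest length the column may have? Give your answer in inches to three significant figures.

Weak-axis I_min = (h_o·b_o³ − h_i·b_i³)/12 with b_o = 2.43, b_i = 2.040 in (shorter outer/inner sides).
I_min = (3.62×2.43³ − 3.230×2.040³)/12 = 2.043 in⁴
Required critical load P_cr = n·P = 3.3 × 62.4 = 205.9 kip = 2.059×10^5 lb
From P_cr = π²EI/(K·L)²:  L = (1/K)·√(π²EI/P_cr) = (1/2)·√(π²×1.41×10^7×2.043/2.059×10^5)
L = 18.6 in

L_max ≈ 18.6 in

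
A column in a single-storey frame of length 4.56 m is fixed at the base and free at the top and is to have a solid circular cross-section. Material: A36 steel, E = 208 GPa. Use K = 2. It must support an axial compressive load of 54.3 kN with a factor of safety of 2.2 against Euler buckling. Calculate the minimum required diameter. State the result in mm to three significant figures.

Required P_cr = n·P = 2.2 × 54.3 = 119.5 kN
L_e = K·L = 2 × 4.56 = 9.120 m
Required I = P_cr·L_e²/(π²E) = 1.195×10^5 × 9.120² / (π² × 2.08×10^11) = 4.840×10^-6 m⁴
I_req = 4.840×10^6 mm⁴
Solid circle: I = πd⁴/64  ⇒  d = (64I/π)^(1/4) = (64×4.840×10^6/π)^(1/4) = 99.6 mm

d ≈ 99.6 mm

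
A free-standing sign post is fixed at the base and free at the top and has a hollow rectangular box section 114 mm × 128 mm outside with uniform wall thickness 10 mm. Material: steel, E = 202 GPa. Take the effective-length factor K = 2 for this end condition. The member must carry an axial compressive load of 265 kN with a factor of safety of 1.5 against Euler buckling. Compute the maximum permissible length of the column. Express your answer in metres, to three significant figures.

L_max ≈ 3.23 m

Inner dimensions: h_i = 128 − 2×10 = 108.0 mm, b_i = 114 − 2×10 = 94.00 mm
Weak-axis I_min = (h_o·b_o³ − h_i·b_i³)/12 with b_o = 114, b_i = 94.00 mm (shorter outer/inner sides).
I_min = (128×114³ − 108.0×94.00³)/12 = 8.328×10^6 mm⁴
I = 8.328×10^-6 m⁴
Required critical load P_cr = n·P = 1.5 × 265 = 397.5 kN = 3.975×10^5 N
From P_cr = π²EI/(K·L)²:  L = (1/K)·√(π²EI/P_cr) = (1/2)·√(π²×2.02×10^11×8.328×10^-6/3.975×10^5)
L = 3.23 m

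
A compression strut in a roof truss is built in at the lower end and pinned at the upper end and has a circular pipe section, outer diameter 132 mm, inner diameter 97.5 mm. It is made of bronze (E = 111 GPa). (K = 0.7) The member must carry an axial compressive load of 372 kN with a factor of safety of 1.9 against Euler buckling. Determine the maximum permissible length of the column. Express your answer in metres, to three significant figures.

L_max ≈ 5.75 m

d_o = 132 mm, d_i = 97.5 mm
I = π(d_o⁴ − d_i⁴)/64 = π(132⁴ − 97.50⁴)/64 = 1.047×10^7 mm⁴
I = 1.047×10^-5 m⁴
Required critical load P_cr = n·P = 1.9 × 372 = 706.8 kN = 7.068×10^5 N
From P_cr = π²EI/(K·L)²:  L = (1/K)·√(π²EI/P_cr) = (1/0.7)·√(π²×1.11×10^11×1.047×10^-5/7.068×10^5)
L = 5.75 m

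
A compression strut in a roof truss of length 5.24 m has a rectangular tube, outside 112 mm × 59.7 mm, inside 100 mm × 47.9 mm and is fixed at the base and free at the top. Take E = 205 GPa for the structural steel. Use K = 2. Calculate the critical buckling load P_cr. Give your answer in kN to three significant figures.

P_cr ≈ 19.7 kN

Weak-axis I_min = (h_o·b_o³ − h_i·b_i³)/12 with b_o = 59.7, b_i = 47.90 mm (shorter outer/inner sides).
I_min = (112×59.7³ − 100.0×47.90³)/12 = 1.070×10^6 mm⁴
I = 1.070×10^6 mm⁴ = 1.070×10^-6 m⁴
Effective length L_e = K·L = 2 × 5.24 = 10.48 m
P_cr = π²EI / L_e² = π² × 205×10⁹ × 1.070×10^-6 / 10.48² = 1.971×10^4 N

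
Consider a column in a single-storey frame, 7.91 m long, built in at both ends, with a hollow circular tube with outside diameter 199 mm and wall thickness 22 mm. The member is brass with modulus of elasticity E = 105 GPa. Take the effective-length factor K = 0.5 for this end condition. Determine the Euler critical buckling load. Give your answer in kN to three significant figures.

Inner diameter d_i = 199 − 2×22 = 155.0 mm
I = π(d_o⁴ − d_i⁴)/64 = π(199⁴ − 155.0⁴)/64 = 4.865×10^7 mm⁴
I = 4.865×10^7 mm⁴ = 4.865×10^-5 m⁴
Effective length L_e = K·L = 0.5 × 7.91 = 3.955 m
P_cr = π²EI / L_e² = π² × 105×10⁹ × 4.865×10^-5 / 3.955² = 3.223×10^6 N

P_cr ≈ 3220 kN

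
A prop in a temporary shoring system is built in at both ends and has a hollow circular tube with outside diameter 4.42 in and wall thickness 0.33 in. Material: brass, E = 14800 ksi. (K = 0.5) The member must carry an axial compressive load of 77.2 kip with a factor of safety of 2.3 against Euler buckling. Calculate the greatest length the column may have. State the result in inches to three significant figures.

Inner diameter d_i = 4.42 − 2×0.33 = 3.760 in
I = π(d_o⁴ − d_i⁴)/64 = π(4.42⁴ − 3.760⁴)/64 = 8.924 in⁴
Required critical load P_cr = n·P = 2.3 × 77.2 = 177.6 kip = 1.776×10^5 lb
From P_cr = π²EI/(K·L)²:  L = (1/K)·√(π²EI/P_cr) = (1/0.5)·√(π²×1.48×10^7×8.924/1.776×10^5)
L = 171 in

L_max ≈ 171 in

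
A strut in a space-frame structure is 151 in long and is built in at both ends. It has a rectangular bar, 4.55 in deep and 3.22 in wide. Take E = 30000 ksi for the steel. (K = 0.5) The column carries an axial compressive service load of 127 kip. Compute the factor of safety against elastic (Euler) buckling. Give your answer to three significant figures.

n ≈ 5.18

Buckling occurs about the weak axis: I_min = h·b³/12 with b = 3.22 in (the shorter side).
I_min = 4.55×3.22³/12 = 12.66 in⁴
Effective length L_e = K·L = 0.5 × 151 = 75.50 in
P_cr = π²EI / L_e² = π² × 30000×10³ × 12.66 / 75.50² = 6.575×10^5 lb
Factor of safety n = P_cr / P = 657.54 / 127 = 5.18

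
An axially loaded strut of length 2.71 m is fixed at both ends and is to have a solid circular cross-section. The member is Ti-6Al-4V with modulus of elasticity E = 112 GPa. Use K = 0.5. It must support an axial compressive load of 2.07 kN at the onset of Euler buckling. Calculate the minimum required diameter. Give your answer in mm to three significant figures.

L_e = K·L = 0.5 × 2.71 = 1.355 m
Required I = P_cr·L_e²/(π²E) = 2.070×10^3 × 1.355² / (π² × 1.12×10^11) = 3.438×10^-9 m⁴
I_req = 3.438×10^3 mm⁴
Solid circle: I = πd⁴/64  ⇒  d = (64I/π)^(1/4) = (64×3.438×10^3/π)^(1/4) = 16.3 mm

d ≈ 16.3 mm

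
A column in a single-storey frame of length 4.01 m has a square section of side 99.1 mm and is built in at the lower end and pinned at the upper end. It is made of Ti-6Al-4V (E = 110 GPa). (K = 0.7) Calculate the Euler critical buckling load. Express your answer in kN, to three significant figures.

I = a⁴/12 = 99.1⁴/12 = 8.037×10^6 mm⁴
I = 8.037×10^6 mm⁴ = 8.037×10^-6 m⁴
Effective length L_e = K·L = 0.7 × 4.01 = 2.807 m
P_cr = π²EI / L_e² = π² × 110×10⁹ × 8.037×10^-6 / 2.807² = 1.107×10^6 N

P_cr ≈ 1110 kN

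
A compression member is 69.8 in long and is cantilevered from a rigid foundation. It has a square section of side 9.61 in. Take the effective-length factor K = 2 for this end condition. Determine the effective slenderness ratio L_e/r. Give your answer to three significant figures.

For a square r = a/√12 = 9.61/√12 = 2.774 in
L_e = K·L = 2 × 69.8 = 139.6 in
λ = L_e / r_min = 139.60 / 2.774 = 50.3

λ ≈ 50.3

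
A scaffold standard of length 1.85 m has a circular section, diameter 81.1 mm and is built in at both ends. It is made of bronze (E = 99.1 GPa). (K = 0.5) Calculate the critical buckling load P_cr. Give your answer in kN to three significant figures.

P_cr ≈ 2430 kN

I = πd⁴/64 = π×81.1⁴/64 = 2.124×10^6 mm⁴
I = 2.124×10^6 mm⁴ = 2.124×10^-6 m⁴
Effective length L_e = K·L = 0.5 × 1.85 = 0.9250 m
P_cr = π²EI / L_e² = π² × 99.1×10⁹ × 2.124×10^-6 / 0.9250² = 2.427×10^6 N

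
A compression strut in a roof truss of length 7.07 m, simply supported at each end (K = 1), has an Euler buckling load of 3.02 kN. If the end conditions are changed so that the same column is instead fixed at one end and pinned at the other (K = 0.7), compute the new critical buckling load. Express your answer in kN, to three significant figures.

P_cr ∝ 1/K², so P_cr,new = P_cr,old × (K_old/K_new)² = 3.02 × (1/0.7)²
= 3.02 × 2.041 = 6.16 kN

P_cr ≈ 6.16 kN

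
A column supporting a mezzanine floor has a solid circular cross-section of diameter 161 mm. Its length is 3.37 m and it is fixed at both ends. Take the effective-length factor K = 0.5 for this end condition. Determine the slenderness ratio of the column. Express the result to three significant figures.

λ ≈ 41.9

For a solid circle r = d/4 = 161/4 = 40.25 mm
L_e = K·L = 0.5 × 3.37 m = 1.685 m = 1685.0 mm
λ = L_e / r_min = 1685.0 / 40.25 = 41.9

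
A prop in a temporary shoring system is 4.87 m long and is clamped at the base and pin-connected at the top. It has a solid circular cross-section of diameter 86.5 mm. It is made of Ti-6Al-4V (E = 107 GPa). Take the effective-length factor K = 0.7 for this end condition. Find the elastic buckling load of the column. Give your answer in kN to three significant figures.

I = πd⁴/64 = π×86.5⁴/64 = 2.748×10^6 mm⁴
I = 2.748×10^6 mm⁴ = 2.748×10^-6 m⁴
Effective length L_e = K·L = 0.7 × 4.87 = 3.409 m
P_cr = π²EI / L_e² = π² × 107×10⁹ × 2.748×10^-6 / 3.409² = 2.497×10^5 N

P_cr ≈ 250 kN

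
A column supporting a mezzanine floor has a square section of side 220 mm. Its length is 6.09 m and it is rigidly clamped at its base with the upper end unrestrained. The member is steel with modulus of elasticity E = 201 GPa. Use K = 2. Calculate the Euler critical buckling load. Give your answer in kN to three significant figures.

I = a⁴/12 = 220⁴/12 = 1.952×10^8 mm⁴
I = 1.952×10^8 mm⁴ = 1.952×10^-4 m⁴
Effective length L_e = K·L = 2 × 6.09 = 12.18 m
P_cr = π²EI / L_e² = π² × 201×10⁹ × 1.952×10^-4 / 12.18² = 2.610×10^6 N

P_cr ≈ 2610 kN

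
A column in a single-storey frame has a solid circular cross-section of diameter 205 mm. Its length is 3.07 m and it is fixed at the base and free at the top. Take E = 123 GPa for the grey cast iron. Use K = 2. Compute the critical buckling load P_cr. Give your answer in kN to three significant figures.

I = πd⁴/64 = π×205⁴/64 = 8.669×10^7 mm⁴
I = 8.669×10^7 mm⁴ = 8.669×10^-5 m⁴
Effective length L_e = K·L = 2 × 3.07 = 6.140 m
P_cr = π²EI / L_e² = π² × 123×10⁹ × 8.669×10^-5 / 6.140² = 2.792×10^6 N

P_cr ≈ 2790 kN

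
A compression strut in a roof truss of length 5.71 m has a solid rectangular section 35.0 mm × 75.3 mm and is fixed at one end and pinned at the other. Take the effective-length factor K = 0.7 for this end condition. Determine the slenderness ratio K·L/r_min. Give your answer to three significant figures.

λ ≈ 396

Buckling occurs about the weak axis: I_min = h·b³/12 with b = 35.0 mm (the shorter side).
I_min = 75.3×35.0³/12 = 2.690×10^5 mm⁴
A = 2.635×10^3 mm²;  r_min = √(I/A) = √(2.690×10^5/2.635×10^3) = 10.10 mm
L_e = K·L = 0.7 × 5.71 m = 3.997 m = 3997.0 mm
λ = L_e / r_min = 3997.0 / 10.10 = 396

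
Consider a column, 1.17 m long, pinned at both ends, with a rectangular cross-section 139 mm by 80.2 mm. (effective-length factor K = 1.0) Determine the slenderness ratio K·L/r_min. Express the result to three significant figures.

λ ≈ 50.5

Buckling occurs about the weak axis: I_min = h·b³/12 with b = 80.2 mm (the shorter side).
I_min = 139×80.2³/12 = 5.975×10^6 mm⁴
A = 1.115×10^4 mm²;  r_min = √(I/A) = √(5.975×10^6/1.115×10^4) = 23.15 mm
L_e = K·L = 1 × 1.17 m = 1.170 m = 1170.0 mm
λ = L_e / r_min = 1170.0 / 23.15 = 50.5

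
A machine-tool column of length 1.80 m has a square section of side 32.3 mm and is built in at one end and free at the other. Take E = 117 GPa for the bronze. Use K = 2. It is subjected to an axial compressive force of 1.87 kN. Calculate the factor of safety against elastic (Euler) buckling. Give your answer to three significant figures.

n ≈ 4.32

I = a⁴/12 = 32.3⁴/12 = 9.070×10^4 mm⁴
I = 9.070×10^4 mm⁴ = 9.070×10^-8 m⁴
Effective length L_e = K·L = 2 × 1.80 = 3.600 m
P_cr = π²EI / L_e² = π² × 117×10⁹ × 9.070×10^-8 / 3.600² = 8.082×10^3 N
Factor of safety n = P_cr / P = 8.0818 / 1.87 = 4.32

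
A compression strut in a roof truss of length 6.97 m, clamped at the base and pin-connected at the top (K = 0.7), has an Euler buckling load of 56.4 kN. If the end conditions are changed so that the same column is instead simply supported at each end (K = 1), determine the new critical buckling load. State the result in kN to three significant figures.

P_cr ∝ 1/K², so P_cr,new = P_cr,old × (K_old/K_new)² = 56.4 × (0.7/1)²
= 56.4 × 0.4900 = 27.6 kN

P_cr ≈ 27.6 kN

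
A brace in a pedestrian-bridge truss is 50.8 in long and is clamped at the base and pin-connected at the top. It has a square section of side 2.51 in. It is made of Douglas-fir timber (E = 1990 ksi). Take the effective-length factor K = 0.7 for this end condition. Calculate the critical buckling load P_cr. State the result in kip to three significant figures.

I = a⁴/12 = 2.51⁴/12 = 3.308 in⁴
Effective length L_e = K·L = 0.7 × 50.8 = 35.56 in
P_cr = π²EI / L_e² = π² × 1990×10³ × 3.308 / 35.56² = 5.137×10^4 lb

P_cr ≈ 51.4 kip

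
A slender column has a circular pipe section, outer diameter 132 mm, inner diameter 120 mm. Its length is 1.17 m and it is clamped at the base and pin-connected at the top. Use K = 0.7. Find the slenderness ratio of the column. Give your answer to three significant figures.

d_o = 132 mm, d_i = 120 mm
I = π(d_o⁴ − d_i⁴)/64 = π(132⁴ − 120.0⁴)/64 = 4.724×10^6 mm⁴
A = 2.375×10^3 mm²;  r_min = √(I/A) = √(4.724×10^6/2.375×10^3) = 44.60 mm
L_e = K·L = 0.7 × 1.17 m = 0.8190 m = 819.00 mm
λ = L_e / r_min = 819.00 / 44.60 = 18.4

λ ≈ 18.4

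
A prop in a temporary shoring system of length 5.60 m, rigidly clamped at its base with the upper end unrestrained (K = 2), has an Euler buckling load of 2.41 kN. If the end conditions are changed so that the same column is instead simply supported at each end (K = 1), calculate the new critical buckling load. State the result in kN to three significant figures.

P_cr ∝ 1/K², so P_cr,new = P_cr,old × (K_old/K_new)² = 2.41 × (2/1)²
= 2.41 × 4.000 = 9.64 kN

P_cr ≈ 9.64 kN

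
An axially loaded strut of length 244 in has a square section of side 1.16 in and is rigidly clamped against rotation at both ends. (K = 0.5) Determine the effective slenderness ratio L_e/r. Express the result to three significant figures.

λ ≈ 364

For a square r = a/√12 = 1.16/√12 = 0.3349 in
L_e = K·L = 0.5 × 244 = 122.0 in
λ = L_e / r_min = 122.00 / 0.3349 = 364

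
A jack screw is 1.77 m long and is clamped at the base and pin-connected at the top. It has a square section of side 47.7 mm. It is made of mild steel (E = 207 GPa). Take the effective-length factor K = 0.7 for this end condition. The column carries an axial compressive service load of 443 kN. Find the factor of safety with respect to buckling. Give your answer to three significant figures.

n ≈ 1.30

I = a⁴/12 = 47.7⁴/12 = 4.314×10^5 mm⁴
I = 4.314×10^5 mm⁴ = 4.314×10^-7 m⁴
Effective length L_e = K·L = 0.7 × 1.77 = 1.239 m
P_cr = π²EI / L_e² = π² × 207×10⁹ × 4.314×10^-7 / 1.239² = 5.741×10^5 N
Factor of safety n = P_cr / P = 574.14 / 443 = 1.30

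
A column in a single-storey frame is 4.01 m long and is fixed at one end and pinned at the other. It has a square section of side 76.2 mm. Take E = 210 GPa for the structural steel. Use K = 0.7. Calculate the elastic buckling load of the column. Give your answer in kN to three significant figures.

I = a⁴/12 = 76.2⁴/12 = 2.810×10^6 mm⁴
I = 2.810×10^6 mm⁴ = 2.810×10^-6 m⁴
Effective length L_e = K·L = 0.7 × 4.01 = 2.807 m
P_cr = π²EI / L_e² = π² × 210×10⁹ × 2.810×10^-6 / 2.807² = 7.390×10^5 N

P_cr ≈ 739 kN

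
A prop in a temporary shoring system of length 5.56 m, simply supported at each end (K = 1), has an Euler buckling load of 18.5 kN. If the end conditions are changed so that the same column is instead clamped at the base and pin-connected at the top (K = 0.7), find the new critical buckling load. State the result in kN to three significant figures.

P_cr ∝ 1/K², so P_cr,new = P_cr,old × (K_old/K_new)² = 18.5 × (1/0.7)²
= 18.5 × 2.041 = 37.8 kN

P_cr ≈ 37.8 kN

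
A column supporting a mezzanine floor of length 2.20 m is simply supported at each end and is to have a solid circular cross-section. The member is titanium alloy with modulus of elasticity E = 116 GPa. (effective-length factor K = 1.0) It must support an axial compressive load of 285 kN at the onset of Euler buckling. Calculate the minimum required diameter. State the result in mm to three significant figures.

L_e = K·L = 1 × 2.20 = 2.200 m
Required I = P_cr·L_e²/(π²E) = 2.850×10^5 × 2.200² / (π² × 1.16×10^11) = 1.205×10^-6 m⁴
I_req = 1.205×10^6 mm⁴
Solid circle: I = πd⁴/64  ⇒  d = (64I/π)^(1/4) = (64×1.205×10^6/π)^(1/4) = 70.4 mm

d ≈ 70.4 mm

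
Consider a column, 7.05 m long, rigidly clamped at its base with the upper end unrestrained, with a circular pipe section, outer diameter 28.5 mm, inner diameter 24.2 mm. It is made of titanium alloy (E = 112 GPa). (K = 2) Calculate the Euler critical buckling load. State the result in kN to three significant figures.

P_cr ≈ 0.0865 kN

d_o = 28.5 mm, d_i = 24.2 mm
I = π(d_o⁴ − d_i⁴)/64 = π(28.5⁴ − 24.20⁴)/64 = 1.555×10^4 mm⁴
I = 1.555×10^4 mm⁴ = 1.555×10^-8 m⁴
Effective length L_e = K·L = 2 × 7.05 = 14.10 m
P_cr = π²EI / L_e² = π² × 112×10⁹ × 1.555×10^-8 / 14.10² = 86.46 N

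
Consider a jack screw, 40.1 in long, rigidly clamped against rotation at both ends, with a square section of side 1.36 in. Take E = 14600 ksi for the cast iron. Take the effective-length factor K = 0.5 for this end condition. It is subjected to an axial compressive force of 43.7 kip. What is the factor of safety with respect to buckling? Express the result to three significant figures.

I = a⁴/12 = 1.36⁴/12 = 0.2851 in⁴
Effective length L_e = K·L = 0.5 × 40.1 = 20.05 in
P_cr = π²EI / L_e² = π² × 14600×10³ × 0.2851 / 20.05² = 1.022×10^5 lb
Factor of safety n = P_cr / P = 102.19 / 43.7 = 2.34

n ≈ 2.34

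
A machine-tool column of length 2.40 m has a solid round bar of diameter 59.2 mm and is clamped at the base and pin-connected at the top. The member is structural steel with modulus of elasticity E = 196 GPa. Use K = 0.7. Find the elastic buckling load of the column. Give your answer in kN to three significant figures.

I = πd⁴/64 = π×59.2⁴/64 = 6.029×10^5 mm⁴
I = 6.029×10^5 mm⁴ = 6.029×10^-7 m⁴
Effective length L_e = K·L = 0.7 × 2.40 = 1.680 m
P_cr = π²EI / L_e² = π² × 196×10⁹ × 6.029×10^-7 / 1.680² = 4.132×10^5 N

P_cr ≈ 413 kN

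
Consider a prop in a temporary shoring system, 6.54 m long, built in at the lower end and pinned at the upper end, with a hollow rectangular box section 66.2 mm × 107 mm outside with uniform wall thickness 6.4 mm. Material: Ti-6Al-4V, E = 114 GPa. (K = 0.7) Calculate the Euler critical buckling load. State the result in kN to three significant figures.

Inner dimensions: h_i = 107 − 2×6.4 = 94.20 mm, b_i = 66.2 − 2×6.4 = 53.40 mm
Weak-axis I_min = (h_o·b_o³ − h_i·b_i³)/12 with b_o = 66.2, b_i = 53.40 mm (shorter outer/inner sides).
I_min = (107×66.2³ − 94.20×53.40³)/12 = 1.392×10^6 mm⁴
I = 1.392×10^6 mm⁴ = 1.392×10^-6 m⁴
Effective length L_e = K·L = 0.7 × 6.54 = 4.578 m
P_cr = π²EI / L_e² = π² × 114×10⁹ × 1.392×10^-6 / 4.578² = 7.470×10^4 N

P_cr ≈ 74.7 kN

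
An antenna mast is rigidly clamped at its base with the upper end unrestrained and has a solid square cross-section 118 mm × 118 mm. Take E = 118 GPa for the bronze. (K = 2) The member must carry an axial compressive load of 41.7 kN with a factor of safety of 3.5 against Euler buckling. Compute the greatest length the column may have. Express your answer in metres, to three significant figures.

L_max ≈ 5.68 m

I = a⁴/12 = 118⁴/12 = 1.616×10^7 mm⁴
I = 1.616×10^-5 m⁴
Required critical load P_cr = n·P = 3.5 × 41.7 = 146.0 kN = 1.460×10^5 N
From P_cr = π²EI/(K·L)²:  L = (1/K)·√(π²EI/P_cr) = (1/2)·√(π²×1.18×10^11×1.616×10^-5/1.460×10^5)
L = 5.68 m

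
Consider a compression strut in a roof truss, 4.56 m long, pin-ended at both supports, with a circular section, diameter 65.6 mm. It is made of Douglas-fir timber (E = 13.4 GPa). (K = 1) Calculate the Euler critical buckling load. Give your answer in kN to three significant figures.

I = πd⁴/64 = π×65.6⁴/64 = 9.090×10^5 mm⁴
I = 9.090×10^5 mm⁴ = 9.090×10^-7 m⁴
Effective length L_e = K·L = 1 × 4.56 = 4.560 m
P_cr = π²EI / L_e² = π² × 13.4×10⁹ × 9.090×10^-7 / 4.560² = 5.782×10^3 N

P_cr ≈ 5.78 kN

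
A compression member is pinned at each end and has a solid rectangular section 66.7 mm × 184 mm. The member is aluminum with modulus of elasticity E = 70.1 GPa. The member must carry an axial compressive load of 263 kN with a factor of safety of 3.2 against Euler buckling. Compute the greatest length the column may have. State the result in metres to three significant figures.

Buckling occurs about the weak axis: I_min = h·b³/12 with b = 66.7 mm (the shorter side).
I_min = 184×66.7³/12 = 4.550×10^6 mm⁴
I = 4.550×10^-6 m⁴
Required critical load P_cr = n·P = 3.2 × 263 = 841.6 kN = 8.416×10^5 N
From P_cr = π²EI/(K·L)²:  L = (1/K)·√(π²EI/P_cr) = (1/1)·√(π²×7.01×10^10×4.550×10^-6/8.416×10^5)
L = 1.93 m

L_max ≈ 1.93 m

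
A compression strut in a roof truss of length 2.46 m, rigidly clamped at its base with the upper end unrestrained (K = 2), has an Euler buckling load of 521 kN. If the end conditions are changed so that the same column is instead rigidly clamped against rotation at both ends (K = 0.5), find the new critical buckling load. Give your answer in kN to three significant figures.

P_cr ≈ 8340 kN

P_cr ∝ 1/K², so P_cr,new = P_cr,old × (K_old/K_new)² = 521 × (2/0.5)²
= 521 × 16.00 = 8340 kN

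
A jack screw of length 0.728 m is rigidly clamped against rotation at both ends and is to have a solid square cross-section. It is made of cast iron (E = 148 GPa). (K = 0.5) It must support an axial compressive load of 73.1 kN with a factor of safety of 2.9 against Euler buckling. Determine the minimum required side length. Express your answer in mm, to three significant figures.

a ≈ 21.9 mm

Required P_cr = n·P = 2.9 × 73.1 = 212.0 kN
L_e = K·L = 0.5 × 0.728 = 0.3640 m
Required I = P_cr·L_e²/(π²E) = 2.120×10^5 × 0.3640² / (π² × 1.48×10^11) = 1.923×10^-8 m⁴
I_req = 1.923×10^4 mm⁴
Solid square: I = a⁴/12  ⇒  a = (12I)^(1/4) = (12×1.923×10^4)^(1/4) = 21.9 mm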